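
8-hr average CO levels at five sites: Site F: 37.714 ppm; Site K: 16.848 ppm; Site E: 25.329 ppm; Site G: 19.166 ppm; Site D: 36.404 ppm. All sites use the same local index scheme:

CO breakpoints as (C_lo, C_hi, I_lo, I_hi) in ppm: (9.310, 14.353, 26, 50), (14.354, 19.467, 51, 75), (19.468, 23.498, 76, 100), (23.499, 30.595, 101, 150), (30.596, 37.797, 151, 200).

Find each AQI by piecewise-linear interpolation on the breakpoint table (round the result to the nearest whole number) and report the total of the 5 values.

Site F 37.714: bracket 30.596–37.797 → index 151–200; slope 49/7.201, offset 7.118.
AQI = 151 + 49/7.201·7.118 ≈ 199.44 ⇒ 199.
Site K: 16.848 lies in 14.354–19.467, so I_lo=51, I_hi=75, C_lo=14.354, C_hi=19.467.
(75−51)/(19.467−14.354) × (16.848−14.354) + 51 = 24/5.113 × 2.494 + 51 ≈ 62.71 → 63.
Site E: row 23.499–30.595 (AQI 101–150). (150−101)·(25.329−23.499)/(30.595−23.499) + 101 = 49·1.830/7.096 + 101 ≈ 113.64 → 114.
Site G: row 14.354–19.467 (AQI 51–75). (75−51)·(19.166−14.354)/(19.467−14.354) + 51 = 24·4.812/5.113 + 51 ≈ 73.59 → 74.
Site D: row 30.596–37.797 (AQI 151–200). (200−151)·(36.404−30.596)/(37.797−30.596) + 151 = 49·5.808/7.201 + 151 ≈ 190.52 → 191.
AQIs: Site F=199, Site K=63, Site E=114, Site G=74, Site D=191. Sum = 199 + 63 + 114 + 74 + 191 = 641.

641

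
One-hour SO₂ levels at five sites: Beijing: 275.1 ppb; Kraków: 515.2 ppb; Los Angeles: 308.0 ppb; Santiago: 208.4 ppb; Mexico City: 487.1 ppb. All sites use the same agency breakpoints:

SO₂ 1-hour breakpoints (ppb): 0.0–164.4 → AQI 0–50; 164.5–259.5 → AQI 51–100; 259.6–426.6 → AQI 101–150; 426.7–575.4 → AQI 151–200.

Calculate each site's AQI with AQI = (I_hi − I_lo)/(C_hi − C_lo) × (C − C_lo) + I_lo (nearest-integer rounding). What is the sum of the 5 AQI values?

646

Beijing: 275.1 ∈ [259.6, 426.6] ↔ index [101, 150].
101 + (275.1−259.6)·(150−101)/(426.6−259.6) = 101 + 15.5·49/167.0 ≈ 105.55, so AQI = 106.
Kraków 515.2: bracket 426.7–575.4 → index 151–200; slope 49/148.7, offset 88.5.
AQI = 151 + 49/148.7·88.5 ≈ 180.16 ⇒ 180.
Los Angeles: 308.0 ∈ [259.6, 426.6] ↔ index [101, 150].
101 + (308.0−259.6)·(150−101)/(426.6−259.6) = 101 + 48.4·49/167.0 ≈ 115.20, so AQI = 115.
Santiago 208.4: bracket 164.5–259.5 → index 51–100; slope 49/95.0, offset 43.9.
AQI = 51 + 49/95.0·43.9 ≈ 73.64 ⇒ 74.
Mexico City: 487.1 ∈ [426.7, 575.4] ↔ index [151, 200].
151 + (487.1−426.7)·(200−151)/(575.4−426.7) = 151 + 60.4·49/148.7 ≈ 170.90, so AQI = 171.
AQIs: Beijing=106, Kraków=180, Los Angeles=115, Santiago=74, Mexico City=171. Sum = 106 + 180 + 115 + 74 + 171 = 646.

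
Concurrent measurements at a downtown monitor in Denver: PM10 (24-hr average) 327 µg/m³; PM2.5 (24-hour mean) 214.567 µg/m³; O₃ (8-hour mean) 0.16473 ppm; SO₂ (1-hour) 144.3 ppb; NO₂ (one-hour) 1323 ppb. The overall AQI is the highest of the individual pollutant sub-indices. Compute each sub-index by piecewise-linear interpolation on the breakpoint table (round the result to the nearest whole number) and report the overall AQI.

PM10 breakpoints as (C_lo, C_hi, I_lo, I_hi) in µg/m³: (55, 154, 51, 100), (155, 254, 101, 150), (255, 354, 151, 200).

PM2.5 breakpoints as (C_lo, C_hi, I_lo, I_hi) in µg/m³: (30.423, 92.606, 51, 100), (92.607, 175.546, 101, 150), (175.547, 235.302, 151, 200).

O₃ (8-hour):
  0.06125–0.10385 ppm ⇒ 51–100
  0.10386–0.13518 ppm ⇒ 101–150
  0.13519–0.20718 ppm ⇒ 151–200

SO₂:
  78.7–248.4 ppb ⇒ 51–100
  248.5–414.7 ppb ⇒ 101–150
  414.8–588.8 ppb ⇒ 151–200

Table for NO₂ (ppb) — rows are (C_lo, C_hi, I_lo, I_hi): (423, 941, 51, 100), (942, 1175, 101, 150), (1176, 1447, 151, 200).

PM10: 327 lies in 255–354, so I_lo=151, I_hi=200, C_lo=255, C_hi=354.
(200−151)/(354−255) × (327−255) + 151 = 49/99 × 72 + 151 ≈ 186.64 → 187.
PM2.5: 214.567 ∈ [175.547, 235.302] ↔ index [151, 200].
151 + (214.567−175.547)·(200−151)/(235.302−175.547) = 151 + 39.020·49/59.755 ≈ 183.00, so AQI = 183.
O₃: 0.16473 ∈ [0.13519, 0.20718] ↔ index [151, 200].
151 + (0.16473−0.13519)·(200−151)/(0.20718−0.13519) = 151 + 0.02954·49/0.07199 ≈ 171.11, so AQI = 171.
SO₂: 144.3 lies in 78.7–248.4, so I_lo=51, I_hi=100, C_lo=78.7, C_hi=248.4.
(100−51)/(248.4−78.7) × (144.3−78.7) + 51 = 49/169.7 × 65.6 + 51 ≈ 69.94 → 70.
NO₂: 1323 lies in 1176–1447, so I_lo=151, I_hi=200, C_lo=1176, C_hi=1447.
(200−151)/(1447−1176) × (1323−1176) + 151 = 49/271 × 147 + 151 ≈ 177.58 → 178.
Sub-indices: PM10→187, PM2.5→183, O₃→171, SO₂→70, NO₂→178. Overall AQI = max = 187; dominant pollutant is PM10.
AQI 187: Unhealthy.

187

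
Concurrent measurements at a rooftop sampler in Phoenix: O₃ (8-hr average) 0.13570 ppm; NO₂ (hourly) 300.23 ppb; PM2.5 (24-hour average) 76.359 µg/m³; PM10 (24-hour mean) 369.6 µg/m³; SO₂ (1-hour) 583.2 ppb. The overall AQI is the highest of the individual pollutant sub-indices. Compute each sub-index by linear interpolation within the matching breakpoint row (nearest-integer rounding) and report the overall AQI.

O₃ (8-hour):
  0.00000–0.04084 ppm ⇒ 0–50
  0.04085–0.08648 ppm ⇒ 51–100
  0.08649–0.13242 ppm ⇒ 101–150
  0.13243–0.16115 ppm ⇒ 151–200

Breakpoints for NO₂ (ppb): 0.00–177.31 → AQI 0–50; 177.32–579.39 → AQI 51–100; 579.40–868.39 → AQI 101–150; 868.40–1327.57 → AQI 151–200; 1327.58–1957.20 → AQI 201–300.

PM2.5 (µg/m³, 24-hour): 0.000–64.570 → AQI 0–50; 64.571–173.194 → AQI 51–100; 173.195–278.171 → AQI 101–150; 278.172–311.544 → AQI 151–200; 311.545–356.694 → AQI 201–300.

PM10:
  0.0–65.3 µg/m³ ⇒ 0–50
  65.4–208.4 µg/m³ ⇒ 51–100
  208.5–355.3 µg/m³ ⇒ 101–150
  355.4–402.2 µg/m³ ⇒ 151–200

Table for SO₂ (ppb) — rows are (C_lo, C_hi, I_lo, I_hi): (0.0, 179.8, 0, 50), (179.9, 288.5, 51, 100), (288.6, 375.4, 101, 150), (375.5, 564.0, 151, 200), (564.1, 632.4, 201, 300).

229

O₃ 0.13570: bracket 0.13243–0.16115 → index 151–200; slope 49/0.02872, offset 0.00327.
AQI = 151 + 49/0.02872·0.00327 ≈ 156.58 ⇒ 157.
NO₂ 300.23: bracket 177.32–579.39 → index 51–100; slope 49/402.07, offset 122.91.
AQI = 51 + 49/402.07·122.91 ≈ 65.98 ⇒ 66.
PM2.5: 76.359 lies in 64.571–173.194, so I_lo=51, I_hi=100, C_lo=64.571, C_hi=173.194.
(100−51)/(173.194−64.571) × (76.359−64.571) + 51 = 49/108.623 × 11.788 + 51 ≈ 56.32 → 56.
PM10: 369.6 lies in 355.4–402.2, so I_lo=151, I_hi=200, C_lo=355.4, C_hi=402.2.
(200−151)/(402.2−355.4) × (369.6−355.4) + 151 = 49/46.8 × 14.2 + 151 ≈ 165.87 → 166.
SO₂: 583.2 lies in 564.1–632.4, so I_lo=201, I_hi=300, C_lo=564.1, C_hi=632.4.
(300−201)/(632.4−564.1) × (583.2−564.1) + 201 = 99/68.3 × 19.1 + 201 ≈ 228.69 → 229.
Sub-indices: O₃→157, NO₂→66, PM2.5→56, PM10→166, SO₂→229. Overall AQI = max = 229; dominant pollutant is SO₂.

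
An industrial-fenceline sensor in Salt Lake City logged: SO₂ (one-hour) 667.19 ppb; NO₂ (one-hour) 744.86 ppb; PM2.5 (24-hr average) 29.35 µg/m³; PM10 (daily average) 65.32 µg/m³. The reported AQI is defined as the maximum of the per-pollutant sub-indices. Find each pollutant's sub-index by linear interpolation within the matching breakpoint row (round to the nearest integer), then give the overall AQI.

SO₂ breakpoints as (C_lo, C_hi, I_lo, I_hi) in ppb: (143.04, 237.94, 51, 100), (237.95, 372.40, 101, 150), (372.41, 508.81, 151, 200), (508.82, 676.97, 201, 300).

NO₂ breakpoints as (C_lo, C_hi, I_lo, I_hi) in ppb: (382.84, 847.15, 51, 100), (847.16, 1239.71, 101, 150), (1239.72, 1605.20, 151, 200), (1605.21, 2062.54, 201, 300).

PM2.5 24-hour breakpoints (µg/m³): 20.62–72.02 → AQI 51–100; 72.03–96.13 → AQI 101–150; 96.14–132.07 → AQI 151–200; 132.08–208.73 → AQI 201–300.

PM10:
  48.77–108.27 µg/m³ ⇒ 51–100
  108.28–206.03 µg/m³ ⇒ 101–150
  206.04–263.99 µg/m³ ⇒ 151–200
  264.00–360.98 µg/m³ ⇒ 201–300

294

SO₂: 667.19 lies in 508.82–676.97, so I_lo=201, I_hi=300, C_lo=508.82, C_hi=676.97.
(300−201)/(676.97−508.82) × (667.19−508.82) + 201 = 99/168.15 × 158.37 + 201 ≈ 294.24 → 294.
NO₂: 744.86 lies in 382.84–847.15, so I_lo=51, I_hi=100, C_lo=382.84, C_hi=847.15.
(100−51)/(847.15−382.84) × (744.86−382.84) + 51 = 49/464.31 × 362.02 + 51 ≈ 89.21 → 89.
PM2.5: 29.35 ∈ [20.62, 72.02] ↔ index [51, 100].
51 + (29.35−20.62)·(100−51)/(72.02−20.62) = 51 + 8.73·49/51.40 ≈ 59.32, so AQI = 59.
PM10: 65.32 ∈ [48.77, 108.27] ↔ index [51, 100].
51 + (65.32−48.77)·(100−51)/(108.27−48.77) = 51 + 16.55·49/59.50 ≈ 64.63, so AQI = 65.
Sub-indices: SO₂→294, NO₂→89, PM2.5→59, PM10→65. Overall AQI = max = 294; dominant pollutant is SO₂.
AQI 294: Very Unhealthy.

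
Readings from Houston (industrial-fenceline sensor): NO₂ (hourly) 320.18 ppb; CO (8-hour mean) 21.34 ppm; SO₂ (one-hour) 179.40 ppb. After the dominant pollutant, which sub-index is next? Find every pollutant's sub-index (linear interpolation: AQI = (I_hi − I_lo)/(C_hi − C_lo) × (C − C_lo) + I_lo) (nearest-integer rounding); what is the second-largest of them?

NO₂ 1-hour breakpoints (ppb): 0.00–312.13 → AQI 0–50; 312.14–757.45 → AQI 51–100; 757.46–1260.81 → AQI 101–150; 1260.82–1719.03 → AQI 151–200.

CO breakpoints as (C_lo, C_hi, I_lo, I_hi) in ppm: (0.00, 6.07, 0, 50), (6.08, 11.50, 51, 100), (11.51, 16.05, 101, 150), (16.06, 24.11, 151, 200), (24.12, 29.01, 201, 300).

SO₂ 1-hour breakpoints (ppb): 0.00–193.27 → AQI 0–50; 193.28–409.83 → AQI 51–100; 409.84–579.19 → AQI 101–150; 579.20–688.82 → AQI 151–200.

NO₂: 320.18 ∈ [312.14, 757.45] ↔ index [51, 100].
51 + (320.18−312.14)·(100−51)/(757.45−312.14) = 51 + 8.04·49/445.31 ≈ 51.88, so AQI = 52.
CO 21.34: bracket 16.06–24.11 → index 151–200; slope 49/8.05, offset 5.28.
AQI = 151 + 49/8.05·5.28 ≈ 183.14 ⇒ 183.
SO₂ 179.40: bracket 0.00–193.27 → index 0–50; slope 50/193.27, offset 179.40.
AQI = 0 + 50/193.27·179.40 ≈ 46.41 ⇒ 46.
Sub-indices: NO₂→52, CO→183, SO₂→46. Ranked high→low: 183, 52, 46. Second-highest sub-index = 52.

52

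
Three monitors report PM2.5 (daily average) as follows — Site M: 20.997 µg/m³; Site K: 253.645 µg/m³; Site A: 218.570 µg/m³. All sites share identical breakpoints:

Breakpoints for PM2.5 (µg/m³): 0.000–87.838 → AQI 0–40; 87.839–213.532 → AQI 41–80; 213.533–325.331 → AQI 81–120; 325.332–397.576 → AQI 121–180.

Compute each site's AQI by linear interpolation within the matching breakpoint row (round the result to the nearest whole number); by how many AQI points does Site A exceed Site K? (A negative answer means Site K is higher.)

Site M: row 0.000–87.838 (AQI 0–40). (40−0)·(20.997−0.000)/(87.838−0.000) + 0 = 40·20.997/87.838 + 0 ≈ 9.56 → 10.
Site K 253.645: bracket 213.533–325.331 → index 81–120; slope 39/111.798, offset 40.112.
AQI = 81 + 39/111.798·40.112 ≈ 94.99 ⇒ 95.
Site A: row 213.533–325.331 (AQI 81–120). (120−81)·(218.570−213.533)/(325.331−213.533) + 81 = 39·5.037/111.798 + 81 ≈ 82.76 → 83.
AQIs: Site M=10, Site K=95, Site A=83. Site A (83) − Site K (95) = -12.

-12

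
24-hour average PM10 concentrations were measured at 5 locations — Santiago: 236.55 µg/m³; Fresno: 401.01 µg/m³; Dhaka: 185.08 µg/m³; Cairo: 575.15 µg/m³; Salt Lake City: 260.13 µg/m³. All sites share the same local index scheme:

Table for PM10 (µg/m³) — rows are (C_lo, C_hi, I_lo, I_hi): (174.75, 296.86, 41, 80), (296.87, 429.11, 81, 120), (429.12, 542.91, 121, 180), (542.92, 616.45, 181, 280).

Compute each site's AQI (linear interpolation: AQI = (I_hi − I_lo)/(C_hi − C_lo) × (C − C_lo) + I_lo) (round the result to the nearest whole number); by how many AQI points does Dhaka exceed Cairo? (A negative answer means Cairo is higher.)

-180

Santiago: 236.55 ∈ [174.75, 296.86] ↔ index [41, 80].
41 + (236.55−174.75)·(80−41)/(296.86−174.75) = 41 + 61.80·39/122.11 ≈ 60.74, so AQI = 61.
Fresno: 401.01 lies in 296.87–429.11, so I_lo=81, I_hi=120, C_lo=296.87, C_hi=429.11.
(120−81)/(429.11−296.87) × (401.01−296.87) + 81 = 39/132.24 × 104.14 + 81 ≈ 111.71 → 112.
Dhaka: 185.08 ∈ [174.75, 296.86] ↔ index [41, 80].
41 + (185.08−174.75)·(80−41)/(296.86−174.75) = 41 + 10.33·39/122.11 ≈ 44.30, so AQI = 44.
Cairo: 575.15 lies in 542.92–616.45, so I_lo=181, I_hi=280, C_lo=542.92, C_hi=616.45.
(280−181)/(616.45−542.92) × (575.15−542.92) + 181 = 99/73.53 × 32.23 + 181 ≈ 224.39 → 224.
Salt Lake City: 260.13 lies in 174.75–296.86, so I_lo=41, I_hi=80, C_lo=174.75, C_hi=296.86.
(80−41)/(296.86−174.75) × (260.13−174.75) + 41 = 39/122.11 × 85.38 + 41 ≈ 68.27 → 68.
AQIs: Santiago=61, Fresno=112, Dhaka=44, Cairo=224, Salt Lake City=68. Dhaka (44) − Cairo (224) = -180.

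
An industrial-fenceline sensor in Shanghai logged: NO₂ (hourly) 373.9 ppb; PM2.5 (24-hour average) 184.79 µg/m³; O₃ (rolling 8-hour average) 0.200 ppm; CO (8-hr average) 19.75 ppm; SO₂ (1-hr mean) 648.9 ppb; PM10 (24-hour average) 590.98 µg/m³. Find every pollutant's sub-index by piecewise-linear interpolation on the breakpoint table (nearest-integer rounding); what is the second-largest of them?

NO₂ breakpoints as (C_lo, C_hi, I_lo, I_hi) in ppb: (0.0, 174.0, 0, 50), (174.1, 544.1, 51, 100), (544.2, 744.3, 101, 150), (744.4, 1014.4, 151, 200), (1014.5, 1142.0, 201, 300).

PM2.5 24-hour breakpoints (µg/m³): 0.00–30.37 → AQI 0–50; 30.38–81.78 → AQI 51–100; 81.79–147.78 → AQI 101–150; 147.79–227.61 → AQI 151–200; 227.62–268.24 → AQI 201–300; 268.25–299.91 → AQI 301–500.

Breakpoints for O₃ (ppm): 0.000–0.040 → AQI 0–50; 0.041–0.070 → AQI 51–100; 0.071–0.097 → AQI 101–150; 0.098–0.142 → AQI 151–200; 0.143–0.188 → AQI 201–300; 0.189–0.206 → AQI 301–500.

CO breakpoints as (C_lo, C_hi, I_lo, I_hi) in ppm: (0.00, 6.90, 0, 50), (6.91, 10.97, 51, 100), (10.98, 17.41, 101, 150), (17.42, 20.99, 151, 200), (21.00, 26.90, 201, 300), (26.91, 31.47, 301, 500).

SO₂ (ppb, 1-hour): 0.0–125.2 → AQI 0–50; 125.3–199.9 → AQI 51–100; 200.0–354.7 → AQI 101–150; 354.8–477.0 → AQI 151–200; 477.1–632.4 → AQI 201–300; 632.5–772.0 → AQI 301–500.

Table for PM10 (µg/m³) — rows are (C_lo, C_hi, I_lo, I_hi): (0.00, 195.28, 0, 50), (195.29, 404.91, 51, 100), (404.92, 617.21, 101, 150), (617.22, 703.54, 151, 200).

324

NO₂: row 174.1–544.1 (AQI 51–100). (100−51)·(373.9−174.1)/(544.1−174.1) + 51 = 49·199.8/370.0 + 51 ≈ 77.46 → 77.
PM2.5: row 147.79–227.61 (AQI 151–200). (200−151)·(184.79−147.79)/(227.61−147.79) + 151 = 49·37.00/79.82 + 151 ≈ 173.71 → 174.
O₃: 0.200 ∈ [0.189, 0.206] ↔ index [301, 500].
301 + (0.200−0.189)·(500−301)/(0.206−0.189) = 301 + 0.011·199/0.017 ≈ 429.76, so AQI = 430.
CO: 19.75 ∈ [17.42, 20.99] ↔ index [151, 200].
151 + (19.75−17.42)·(200−151)/(20.99−17.42) = 151 + 2.33·49/3.57 ≈ 182.98, so AQI = 183.
SO₂: 648.9 lies in 632.5–772.0, so I_lo=301, I_hi=500, C_lo=632.5, C_hi=772.0.
(500−301)/(772.0−632.5) × (648.9−632.5) + 301 = 199/139.5 × 16.4 + 301 ≈ 324.39 → 324.
PM10: 590.98 lies in 404.92–617.21, so I_lo=101, I_hi=150, C_lo=404.92, C_hi=617.21.
(150−101)/(617.21−404.92) × (590.98−404.92) + 101 = 49/212.29 × 186.06 + 101 ≈ 143.95 → 144.
Sub-indices: NO₂→77, PM2.5→174, O₃→430, CO→183, SO₂→324, PM10→144. Ranked high→low: 430, 324, 183, 174, 144, 77. Second-highest sub-index = 324.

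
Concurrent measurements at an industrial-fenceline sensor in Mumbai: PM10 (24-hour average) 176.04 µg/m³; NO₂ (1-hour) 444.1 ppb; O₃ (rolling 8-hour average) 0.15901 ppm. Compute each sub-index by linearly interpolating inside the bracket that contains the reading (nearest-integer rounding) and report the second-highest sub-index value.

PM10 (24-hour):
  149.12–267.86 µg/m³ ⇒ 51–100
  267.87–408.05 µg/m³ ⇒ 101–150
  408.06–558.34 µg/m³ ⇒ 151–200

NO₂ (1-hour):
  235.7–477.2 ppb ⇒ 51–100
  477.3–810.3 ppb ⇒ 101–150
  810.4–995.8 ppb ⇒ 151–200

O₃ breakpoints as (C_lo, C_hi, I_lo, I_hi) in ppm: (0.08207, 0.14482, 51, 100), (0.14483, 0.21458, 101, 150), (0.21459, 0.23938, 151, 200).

93

PM10 176.04: bracket 149.12–267.86 → index 51–100; slope 49/118.74, offset 26.92.
AQI = 51 + 49/118.74·26.92 ≈ 62.11 ⇒ 62.
NO₂: 444.1 lies in 235.7–477.2, so I_lo=51, I_hi=100, C_lo=235.7, C_hi=477.2.
(100−51)/(477.2−235.7) × (444.1−235.7) + 51 = 49/241.5 × 208.4 + 51 ≈ 93.28 → 93.
O₃: row 0.14483–0.21458 (AQI 101–150). (150−101)·(0.15901−0.14483)/(0.21458−0.14483) + 101 = 49·0.01418/0.06975 + 101 ≈ 110.96 → 111.
Sub-indices: PM10→62, NO₂→93, O₃→111. Ranked high→low: 111, 93, 62. Second-highest sub-index = 93.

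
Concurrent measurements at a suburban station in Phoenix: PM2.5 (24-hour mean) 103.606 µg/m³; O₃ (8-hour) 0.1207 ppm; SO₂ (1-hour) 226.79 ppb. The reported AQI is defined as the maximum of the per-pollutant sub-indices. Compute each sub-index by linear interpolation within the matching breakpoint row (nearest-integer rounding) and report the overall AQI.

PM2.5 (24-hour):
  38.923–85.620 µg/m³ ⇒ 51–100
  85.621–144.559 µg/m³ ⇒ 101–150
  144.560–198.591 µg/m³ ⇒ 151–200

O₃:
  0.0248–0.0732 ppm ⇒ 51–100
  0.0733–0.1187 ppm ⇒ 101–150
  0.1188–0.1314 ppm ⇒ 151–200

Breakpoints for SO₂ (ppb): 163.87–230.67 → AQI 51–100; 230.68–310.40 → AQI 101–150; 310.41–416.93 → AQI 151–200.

PM2.5: row 85.621–144.559 (AQI 101–150). (150−101)·(103.606−85.621)/(144.559−85.621) + 101 = 49·17.985/58.938 + 101 ≈ 115.95 → 116.
O₃ 0.1207: bracket 0.1188–0.1314 → index 151–200; slope 49/0.0126, offset 0.0019.
AQI = 151 + 49/0.0126·0.0019 ≈ 158.39 ⇒ 158.
SO₂: 226.79 lies in 163.87–230.67, so I_lo=51, I_hi=100, C_lo=163.87, C_hi=230.67.
(100−51)/(230.67−163.87) × (226.79−163.87) + 51 = 49/66.80 × 62.92 + 51 ≈ 97.15 → 97.
Sub-indices: PM2.5→116, O₃→158, SO₂→97. Overall AQI = max = 158; dominant pollutant is O₃.

158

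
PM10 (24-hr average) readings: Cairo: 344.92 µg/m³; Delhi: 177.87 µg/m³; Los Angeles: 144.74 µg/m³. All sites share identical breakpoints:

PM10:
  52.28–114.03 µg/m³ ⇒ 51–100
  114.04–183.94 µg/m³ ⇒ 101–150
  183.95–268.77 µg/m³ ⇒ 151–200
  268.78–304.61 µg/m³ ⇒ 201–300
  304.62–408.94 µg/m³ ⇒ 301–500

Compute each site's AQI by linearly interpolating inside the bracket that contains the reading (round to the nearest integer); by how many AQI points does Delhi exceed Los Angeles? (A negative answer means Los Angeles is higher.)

Cairo: row 304.62–408.94 (AQI 301–500). (500−301)·(344.92−304.62)/(408.94−304.62) + 301 = 199·40.30/104.32 + 301 ≈ 377.88 → 378.
Delhi: 177.87 ∈ [114.04, 183.94] ↔ index [101, 150].
101 + (177.87−114.04)·(150−101)/(183.94−114.04) = 101 + 63.83·49/69.90 ≈ 145.74, so AQI = 146.
Los Angeles: row 114.04–183.94 (AQI 101–150). (150−101)·(144.74−114.04)/(183.94−114.04) + 101 = 49·30.70/69.90 + 101 ≈ 122.52 → 123.
AQIs: Cairo=378, Delhi=146, Los Angeles=123. Delhi (146) − Los Angeles (123) = 23.

23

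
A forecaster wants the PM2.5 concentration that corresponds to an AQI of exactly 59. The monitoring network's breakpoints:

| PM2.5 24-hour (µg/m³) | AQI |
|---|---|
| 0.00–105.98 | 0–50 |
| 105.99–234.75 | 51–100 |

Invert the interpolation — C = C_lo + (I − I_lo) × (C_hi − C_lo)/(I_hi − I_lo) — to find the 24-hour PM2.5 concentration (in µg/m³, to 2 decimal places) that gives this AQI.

AQI 59 lies in the 51–100 band, which corresponds to 105.99–234.75 µg/m³.
C = 105.99 + (59−51)×(234.75−105.99)/(100−51) = 105.99 + 8×128.76/49 ≈ 127.0120 µg/m³ → 127.01 µg/m³ to 2 dp.

127.01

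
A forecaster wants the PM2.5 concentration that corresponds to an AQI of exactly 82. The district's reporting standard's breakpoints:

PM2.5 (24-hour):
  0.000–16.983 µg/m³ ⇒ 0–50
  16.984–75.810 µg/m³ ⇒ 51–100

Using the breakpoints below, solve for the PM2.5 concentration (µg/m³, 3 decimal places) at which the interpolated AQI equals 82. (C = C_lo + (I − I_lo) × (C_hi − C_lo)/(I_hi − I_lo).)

54.200

AQI 82 lies in the 51–100 band, which corresponds to 16.984–75.810 µg/m³.
C = 16.984 + (82−51)×(75.810−16.984)/(100−51) = 16.984 + 31×58.826/49 ≈ 54.20045 µg/m³ → 54.200 µg/m³ to 3 dp.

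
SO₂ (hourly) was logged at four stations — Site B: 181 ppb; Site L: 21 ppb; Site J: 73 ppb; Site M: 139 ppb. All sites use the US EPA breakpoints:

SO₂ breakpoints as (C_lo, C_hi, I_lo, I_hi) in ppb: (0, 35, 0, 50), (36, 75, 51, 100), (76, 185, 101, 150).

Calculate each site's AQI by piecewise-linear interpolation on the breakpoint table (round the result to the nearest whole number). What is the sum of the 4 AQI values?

Site B 181: bracket 76–185 → index 101–150; slope 49/109, offset 105.
AQI = 101 + 49/109·105 ≈ 148.20 ⇒ 148.
Site L: 21 lies in 0–35, so I_lo=0, I_hi=50, C_lo=0, C_hi=35.
(50−0)/(35−0) × (21−0) + 0 = 50/35 × 21 + 0 ≈ 30.00 → 30.
Site J: 73 lies in 36–75, so I_lo=51, I_hi=100, C_lo=36, C_hi=75.
(100−51)/(75−36) × (73−36) + 51 = 49/39 × 37 + 51 ≈ 97.49 → 97.
Site M 139: bracket 76–185 → index 101–150; slope 49/109, offset 63.
AQI = 101 + 49/109·63 ≈ 129.32 ⇒ 129.
AQIs: Site B=148, Site L=30, Site J=97, Site M=129. Sum = 148 + 30 + 97 + 129 = 404.

404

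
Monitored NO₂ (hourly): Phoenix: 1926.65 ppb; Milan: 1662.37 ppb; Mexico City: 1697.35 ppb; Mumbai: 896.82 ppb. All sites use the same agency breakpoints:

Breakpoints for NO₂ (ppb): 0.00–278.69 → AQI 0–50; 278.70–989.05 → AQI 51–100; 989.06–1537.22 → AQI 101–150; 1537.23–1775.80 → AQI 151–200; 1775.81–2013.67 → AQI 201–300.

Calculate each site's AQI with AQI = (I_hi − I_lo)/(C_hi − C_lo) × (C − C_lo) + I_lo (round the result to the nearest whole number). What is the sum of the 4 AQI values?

Phoenix: 1926.65 ∈ [1775.81, 2013.67] ↔ index [201, 300].
201 + (1926.65−1775.81)·(300−201)/(2013.67−1775.81) = 201 + 150.84·99/237.86 ≈ 263.78, so AQI = 264.
Milan: 1662.37 ∈ [1537.23, 1775.80] ↔ index [151, 200].
151 + (1662.37−1537.23)·(200−151)/(1775.80−1537.23) = 151 + 125.14·49/238.57 ≈ 176.70, so AQI = 177.
Mexico City: 1697.35 ∈ [1537.23, 1775.80] ↔ index [151, 200].
151 + (1697.35−1537.23)·(200−151)/(1775.80−1537.23) = 151 + 160.12·49/238.57 ≈ 183.89, so AQI = 184.
Mumbai: 896.82 ∈ [278.70, 989.05] ↔ index [51, 100].
51 + (896.82−278.70)·(100−51)/(989.05−278.70) = 51 + 618.12·49/710.35 ≈ 93.64, so AQI = 94.
AQIs: Phoenix=264, Milan=177, Mexico City=184, Mumbai=94. Sum = 264 + 177 + 184 + 94 = 719.

719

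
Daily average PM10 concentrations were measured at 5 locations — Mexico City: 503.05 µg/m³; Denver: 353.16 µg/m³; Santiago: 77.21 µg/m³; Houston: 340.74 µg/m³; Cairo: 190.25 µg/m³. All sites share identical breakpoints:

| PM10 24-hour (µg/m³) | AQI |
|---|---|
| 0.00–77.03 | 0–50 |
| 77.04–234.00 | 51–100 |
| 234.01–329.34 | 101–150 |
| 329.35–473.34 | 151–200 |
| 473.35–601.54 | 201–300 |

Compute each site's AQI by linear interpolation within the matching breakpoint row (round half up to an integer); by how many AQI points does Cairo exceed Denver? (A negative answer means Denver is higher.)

-73

Mexico City 503.05: bracket 473.35–601.54 → index 201–300; slope 99/128.19, offset 29.70.
AQI = 201 + 99/128.19·29.70 ≈ 223.94 ⇒ 224.
Denver: row 329.35–473.34 (AQI 151–200). (200−151)·(353.16−329.35)/(473.34−329.35) + 151 = 49·23.81/143.99 + 151 ≈ 159.10 → 159.
Santiago: 77.21 ∈ [77.04, 234.00] ↔ index [51, 100].
51 + (77.21−77.04)·(100−51)/(234.00−77.04) = 51 + 0.17·49/156.96 ≈ 51.05, so AQI = 51.
Houston 340.74: bracket 329.35–473.34 → index 151–200; slope 49/143.99, offset 11.39.
AQI = 151 + 49/143.99·11.39 ≈ 154.88 ⇒ 155.
Cairo: row 77.04–234.00 (AQI 51–100). (100−51)·(190.25−77.04)/(234.00−77.04) + 51 = 49·113.21/156.96 + 51 ≈ 86.34 → 86.
AQIs: Mexico City=224, Denver=159, Santiago=51, Houston=155, Cairo=86. Cairo (86) − Denver (159) = -73.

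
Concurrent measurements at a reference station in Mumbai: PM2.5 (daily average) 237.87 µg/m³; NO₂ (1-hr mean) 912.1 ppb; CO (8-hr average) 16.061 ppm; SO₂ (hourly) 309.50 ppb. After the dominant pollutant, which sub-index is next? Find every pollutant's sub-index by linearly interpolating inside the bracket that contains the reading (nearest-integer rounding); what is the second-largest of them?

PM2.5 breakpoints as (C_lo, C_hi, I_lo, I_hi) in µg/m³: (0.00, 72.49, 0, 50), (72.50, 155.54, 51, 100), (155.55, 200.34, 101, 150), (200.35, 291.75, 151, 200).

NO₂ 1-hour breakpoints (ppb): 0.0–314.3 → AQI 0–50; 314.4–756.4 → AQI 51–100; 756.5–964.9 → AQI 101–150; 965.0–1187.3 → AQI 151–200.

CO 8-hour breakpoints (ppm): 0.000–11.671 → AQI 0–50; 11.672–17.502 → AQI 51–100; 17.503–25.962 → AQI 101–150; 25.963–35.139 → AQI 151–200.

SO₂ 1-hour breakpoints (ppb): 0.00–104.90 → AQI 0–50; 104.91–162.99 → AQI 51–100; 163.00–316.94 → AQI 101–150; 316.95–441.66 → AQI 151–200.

PM2.5 237.87: bracket 200.35–291.75 → index 151–200; slope 49/91.40, offset 37.52.
AQI = 151 + 49/91.40·37.52 ≈ 171.11 ⇒ 171.
NO₂: 912.1 ∈ [756.5, 964.9] ↔ index [101, 150].
101 + (912.1−756.5)·(150−101)/(964.9−756.5) = 101 + 155.6·49/208.4 ≈ 137.59, so AQI = 138.
CO: row 11.672–17.502 (AQI 51–100). (100−51)·(16.061−11.672)/(17.502−11.672) + 51 = 49·4.389/5.830 + 51 ≈ 87.89 → 88.
SO₂ 309.50: bracket 163.00–316.94 → index 101–150; slope 49/153.94, offset 146.50.
AQI = 101 + 49/153.94·146.50 ≈ 147.63 ⇒ 148.
Sub-indices: PM2.5→171, NO₂→138, CO→88, SO₂→148. Ranked high→low: 171, 148, 138, 88. Second-highest sub-index = 148.

148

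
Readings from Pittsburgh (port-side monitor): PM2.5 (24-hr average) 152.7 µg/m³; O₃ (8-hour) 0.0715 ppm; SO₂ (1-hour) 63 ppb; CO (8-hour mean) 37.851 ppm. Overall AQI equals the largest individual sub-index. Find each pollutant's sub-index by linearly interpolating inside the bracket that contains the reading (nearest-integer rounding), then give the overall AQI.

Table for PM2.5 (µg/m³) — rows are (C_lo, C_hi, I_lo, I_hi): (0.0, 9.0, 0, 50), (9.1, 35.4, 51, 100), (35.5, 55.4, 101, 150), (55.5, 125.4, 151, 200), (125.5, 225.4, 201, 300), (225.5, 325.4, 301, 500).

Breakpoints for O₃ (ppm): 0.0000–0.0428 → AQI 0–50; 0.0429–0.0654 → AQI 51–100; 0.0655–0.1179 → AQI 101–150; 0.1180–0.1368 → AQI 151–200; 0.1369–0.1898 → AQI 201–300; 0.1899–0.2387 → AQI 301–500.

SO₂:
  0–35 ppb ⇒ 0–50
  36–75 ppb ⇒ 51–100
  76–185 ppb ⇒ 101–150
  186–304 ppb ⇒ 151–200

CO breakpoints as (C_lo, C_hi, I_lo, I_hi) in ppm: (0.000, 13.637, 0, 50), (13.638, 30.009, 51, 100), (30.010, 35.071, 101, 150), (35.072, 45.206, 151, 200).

228

PM2.5: 152.7 ∈ [125.5, 225.4] ↔ index [201, 300].
201 + (152.7−125.5)·(300−201)/(225.4−125.5) = 201 + 27.2·99/99.9 ≈ 227.95, so AQI = 228.
O₃: 0.0715 ∈ [0.0655, 0.1179] ↔ index [101, 150].
101 + (0.0715−0.0655)·(150−101)/(0.1179−0.0655) = 101 + 0.0060·49/0.0524 ≈ 106.61, so AQI = 107.
SO₂: 63 lies in 36–75, so I_lo=51, I_hi=100, C_lo=36, C_hi=75.
(100−51)/(75−36) × (63−36) + 51 = 49/39 × 27 + 51 ≈ 84.92 → 85.
CO 37.851: bracket 35.072–45.206 → index 151–200; slope 49/10.134, offset 2.779.
AQI = 151 + 49/10.134·2.779 ≈ 164.44 ⇒ 164.
Sub-indices: PM2.5→228, O₃→107, SO₂→85, CO→164. Overall AQI = max = 228; dominant pollutant is PM2.5.
AQI 228: Very Unhealthy.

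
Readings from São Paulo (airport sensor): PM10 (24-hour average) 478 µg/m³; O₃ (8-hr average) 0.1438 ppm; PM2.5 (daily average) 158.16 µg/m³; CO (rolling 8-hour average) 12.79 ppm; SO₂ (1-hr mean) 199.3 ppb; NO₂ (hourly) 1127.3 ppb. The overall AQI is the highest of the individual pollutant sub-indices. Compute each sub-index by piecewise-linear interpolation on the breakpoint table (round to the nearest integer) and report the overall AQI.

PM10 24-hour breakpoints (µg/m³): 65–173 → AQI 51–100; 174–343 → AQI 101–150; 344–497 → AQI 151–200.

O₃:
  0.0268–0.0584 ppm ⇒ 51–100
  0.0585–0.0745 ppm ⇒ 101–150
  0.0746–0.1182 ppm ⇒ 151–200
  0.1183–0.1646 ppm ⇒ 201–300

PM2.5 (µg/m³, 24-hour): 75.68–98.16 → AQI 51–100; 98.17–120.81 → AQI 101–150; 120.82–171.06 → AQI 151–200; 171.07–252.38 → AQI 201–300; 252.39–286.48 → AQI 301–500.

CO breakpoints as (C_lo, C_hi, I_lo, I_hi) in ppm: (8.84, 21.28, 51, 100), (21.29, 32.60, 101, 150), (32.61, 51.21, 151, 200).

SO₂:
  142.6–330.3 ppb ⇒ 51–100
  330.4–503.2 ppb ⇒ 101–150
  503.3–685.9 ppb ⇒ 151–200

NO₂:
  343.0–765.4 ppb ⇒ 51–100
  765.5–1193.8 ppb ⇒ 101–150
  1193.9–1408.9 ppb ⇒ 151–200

PM10: 478 lies in 344–497, so I_lo=151, I_hi=200, C_lo=344, C_hi=497.
(200−151)/(497−344) × (478−344) + 151 = 49/153 × 134 + 151 ≈ 193.92 → 194.
O₃: 0.1438 lies in 0.1183–0.1646, so I_lo=201, I_hi=300, C_lo=0.1183, C_hi=0.1646.
(300−201)/(0.1646−0.1183) × (0.1438−0.1183) + 201 = 99/0.0463 × 0.0255 + 201 ≈ 255.52 → 256.
PM2.5: row 120.82–171.06 (AQI 151–200). (200−151)·(158.16−120.82)/(171.06−120.82) + 151 = 49·37.34/50.24 + 151 ≈ 187.42 → 187.
CO 12.79: bracket 8.84–21.28 → index 51–100; slope 49/12.44, offset 3.95.
AQI = 51 + 49/12.44·3.95 ≈ 66.56 ⇒ 67.
SO₂: 199.3 ∈ [142.6, 330.3] ↔ index [51, 100].
51 + (199.3−142.6)·(100−51)/(330.3−142.6) = 51 + 56.7·49/187.7 ≈ 65.80, so AQI = 66.
NO₂: 1127.3 ∈ [765.5, 1193.8] ↔ index [101, 150].
101 + (1127.3−765.5)·(150−101)/(1193.8−765.5) = 101 + 361.8·49/428.3 ≈ 142.39, so AQI = 142.
Sub-indices: PM10→194, O₃→256, PM2.5→187, CO→67, SO₂→66, NO₂→142. Overall AQI = max = 256; dominant pollutant is O₃.
AQI 256: Very Unhealthy.

256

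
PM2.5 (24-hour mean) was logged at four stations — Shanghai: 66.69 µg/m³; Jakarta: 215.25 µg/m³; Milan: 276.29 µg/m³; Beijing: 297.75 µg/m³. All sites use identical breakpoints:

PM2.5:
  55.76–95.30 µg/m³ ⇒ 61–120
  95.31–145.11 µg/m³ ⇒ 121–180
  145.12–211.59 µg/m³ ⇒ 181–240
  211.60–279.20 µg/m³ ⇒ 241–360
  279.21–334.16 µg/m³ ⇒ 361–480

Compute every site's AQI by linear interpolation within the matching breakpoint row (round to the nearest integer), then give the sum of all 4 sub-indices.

1080

Shanghai 66.69: bracket 55.76–95.30 → index 61–120; slope 59/39.54, offset 10.93.
AQI = 61 + 59/39.54·10.93 ≈ 77.31 ⇒ 77.
Jakarta: 215.25 lies in 211.60–279.20, so I_lo=241, I_hi=360, C_lo=211.60, C_hi=279.20.
(360−241)/(279.20−211.60) × (215.25−211.60) + 241 = 119/67.60 × 3.65 + 241 ≈ 247.43 → 247.
Milan 276.29: bracket 211.60–279.20 → index 241–360; slope 119/67.60, offset 64.69.
AQI = 241 + 119/67.60·64.69 ≈ 354.88 ⇒ 355.
Beijing: row 279.21–334.16 (AQI 361–480). (480−361)·(297.75−279.21)/(334.16−279.21) + 361 = 119·18.54/54.95 + 361 ≈ 401.15 → 401.
AQIs: Shanghai=77, Jakarta=247, Milan=355, Beijing=401. Sum = 77 + 247 + 355 + 401 = 1080.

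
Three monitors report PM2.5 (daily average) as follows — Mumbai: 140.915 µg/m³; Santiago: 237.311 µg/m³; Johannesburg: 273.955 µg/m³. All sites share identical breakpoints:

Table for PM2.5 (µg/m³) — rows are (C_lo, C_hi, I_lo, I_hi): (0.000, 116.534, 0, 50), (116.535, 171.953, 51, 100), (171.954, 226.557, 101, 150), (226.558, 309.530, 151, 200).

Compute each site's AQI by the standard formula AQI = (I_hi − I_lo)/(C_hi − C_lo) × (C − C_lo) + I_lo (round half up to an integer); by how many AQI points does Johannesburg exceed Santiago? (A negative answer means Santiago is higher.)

Mumbai: 140.915 ∈ [116.535, 171.953] ↔ index [51, 100].
51 + (140.915−116.535)·(100−51)/(171.953−116.535) = 51 + 24.380·49/55.418 ≈ 72.56, so AQI = 73.
Santiago: 237.311 ∈ [226.558, 309.530] ↔ index [151, 200].
151 + (237.311−226.558)·(200−151)/(309.530−226.558) = 151 + 10.753·49/82.972 ≈ 157.35, so AQI = 157.
Johannesburg: row 226.558–309.530 (AQI 151–200). (200−151)·(273.955−226.558)/(309.530−226.558) + 151 = 49·47.397/82.972 + 151 ≈ 178.99 → 179.
AQIs: Mumbai=73, Santiago=157, Johannesburg=179. Johannesburg (179) − Santiago (157) = 22.

22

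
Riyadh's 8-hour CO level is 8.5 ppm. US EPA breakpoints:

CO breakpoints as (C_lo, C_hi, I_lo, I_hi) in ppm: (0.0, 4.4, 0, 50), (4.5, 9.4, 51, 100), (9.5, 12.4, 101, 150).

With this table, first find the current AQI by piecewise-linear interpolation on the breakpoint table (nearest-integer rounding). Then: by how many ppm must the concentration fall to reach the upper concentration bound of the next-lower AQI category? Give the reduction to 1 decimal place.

CO: row 4.5–9.4 (AQI 51–100). (100−51)·(8.5−4.5)/(9.4−4.5) + 51 = 49·4.0/4.9 + 51 ≈ 91.00 → 91.
Current AQI 91 is in the Moderate range (51–100). The next-lower category tops out at AQI 50, whose upper concentration bound is 4.4 ppm.
Reduction needed = 8.5 − 4.4 = 4.1 ppm.

4.1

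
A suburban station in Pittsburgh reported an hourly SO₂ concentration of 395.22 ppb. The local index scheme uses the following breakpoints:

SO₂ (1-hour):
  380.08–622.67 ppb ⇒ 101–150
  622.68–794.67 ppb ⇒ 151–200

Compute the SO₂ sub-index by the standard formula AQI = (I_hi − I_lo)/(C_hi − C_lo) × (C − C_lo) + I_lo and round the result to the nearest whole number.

SO₂ 395.22: bracket 380.08–622.67 → index 101–150; slope 49/242.59, offset 15.14.
AQI = 101 + 49/242.59·15.14 ≈ 104.06 ⇒ 104.

104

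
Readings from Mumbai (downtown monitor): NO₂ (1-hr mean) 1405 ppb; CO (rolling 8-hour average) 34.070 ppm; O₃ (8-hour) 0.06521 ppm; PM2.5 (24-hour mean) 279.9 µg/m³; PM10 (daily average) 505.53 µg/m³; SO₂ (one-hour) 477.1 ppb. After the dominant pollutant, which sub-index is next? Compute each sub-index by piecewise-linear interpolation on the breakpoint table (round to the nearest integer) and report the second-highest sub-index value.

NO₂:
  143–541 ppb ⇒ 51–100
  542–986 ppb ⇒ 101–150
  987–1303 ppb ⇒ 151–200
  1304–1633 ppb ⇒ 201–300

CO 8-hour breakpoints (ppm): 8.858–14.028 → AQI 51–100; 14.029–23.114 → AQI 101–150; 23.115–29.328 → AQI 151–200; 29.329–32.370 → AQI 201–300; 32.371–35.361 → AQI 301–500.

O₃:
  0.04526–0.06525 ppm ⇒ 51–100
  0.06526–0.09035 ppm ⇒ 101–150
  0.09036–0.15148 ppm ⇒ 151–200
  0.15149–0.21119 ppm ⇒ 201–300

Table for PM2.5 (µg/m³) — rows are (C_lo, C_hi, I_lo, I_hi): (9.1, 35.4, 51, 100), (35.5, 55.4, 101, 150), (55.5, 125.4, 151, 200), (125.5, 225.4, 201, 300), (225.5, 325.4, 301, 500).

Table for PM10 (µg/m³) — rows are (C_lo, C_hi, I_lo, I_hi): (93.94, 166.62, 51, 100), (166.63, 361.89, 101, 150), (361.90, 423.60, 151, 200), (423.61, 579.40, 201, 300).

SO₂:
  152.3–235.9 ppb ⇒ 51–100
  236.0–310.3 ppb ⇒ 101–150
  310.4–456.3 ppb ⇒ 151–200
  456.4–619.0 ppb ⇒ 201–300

NO₂: 1405 ∈ [1304, 1633] ↔ index [201, 300].
201 + (1405−1304)·(300−201)/(1633−1304) = 201 + 101·99/329 ≈ 231.39, so AQI = 231.
CO: row 32.371–35.361 (AQI 301–500). (500−301)·(34.070−32.371)/(35.361−32.371) + 301 = 199·1.699/2.990 + 301 ≈ 414.08 → 414.
O₃: row 0.04526–0.06525 (AQI 51–100). (100−51)·(0.06521−0.04526)/(0.06525−0.04526) + 51 = 49·0.01995/0.01999 + 51 ≈ 99.90 → 100.
PM2.5: 279.9 lies in 225.5–325.4, so I_lo=301, I_hi=500, C_lo=225.5, C_hi=325.4.
(500−301)/(325.4−225.5) × (279.9−225.5) + 301 = 199/99.9 × 54.4 + 301 ≈ 409.36 → 409.
PM10: row 423.61–579.40 (AQI 201–300). (300−201)·(505.53−423.61)/(579.40−423.61) + 201 = 99·81.92/155.79 + 201 ≈ 253.06 → 253.
SO₂: 477.1 ∈ [456.4, 619.0] ↔ index [201, 300].
201 + (477.1−456.4)·(300−201)/(619.0−456.4) = 201 + 20.7·99/162.6 ≈ 213.60, so AQI = 214.
Sub-indices: NO₂→231, CO→414, O₃→100, PM2.5→409, PM10→253, SO₂→214. Ranked high→low: 414, 409, 253, 231, 214, 100. Second-highest sub-index = 409.

409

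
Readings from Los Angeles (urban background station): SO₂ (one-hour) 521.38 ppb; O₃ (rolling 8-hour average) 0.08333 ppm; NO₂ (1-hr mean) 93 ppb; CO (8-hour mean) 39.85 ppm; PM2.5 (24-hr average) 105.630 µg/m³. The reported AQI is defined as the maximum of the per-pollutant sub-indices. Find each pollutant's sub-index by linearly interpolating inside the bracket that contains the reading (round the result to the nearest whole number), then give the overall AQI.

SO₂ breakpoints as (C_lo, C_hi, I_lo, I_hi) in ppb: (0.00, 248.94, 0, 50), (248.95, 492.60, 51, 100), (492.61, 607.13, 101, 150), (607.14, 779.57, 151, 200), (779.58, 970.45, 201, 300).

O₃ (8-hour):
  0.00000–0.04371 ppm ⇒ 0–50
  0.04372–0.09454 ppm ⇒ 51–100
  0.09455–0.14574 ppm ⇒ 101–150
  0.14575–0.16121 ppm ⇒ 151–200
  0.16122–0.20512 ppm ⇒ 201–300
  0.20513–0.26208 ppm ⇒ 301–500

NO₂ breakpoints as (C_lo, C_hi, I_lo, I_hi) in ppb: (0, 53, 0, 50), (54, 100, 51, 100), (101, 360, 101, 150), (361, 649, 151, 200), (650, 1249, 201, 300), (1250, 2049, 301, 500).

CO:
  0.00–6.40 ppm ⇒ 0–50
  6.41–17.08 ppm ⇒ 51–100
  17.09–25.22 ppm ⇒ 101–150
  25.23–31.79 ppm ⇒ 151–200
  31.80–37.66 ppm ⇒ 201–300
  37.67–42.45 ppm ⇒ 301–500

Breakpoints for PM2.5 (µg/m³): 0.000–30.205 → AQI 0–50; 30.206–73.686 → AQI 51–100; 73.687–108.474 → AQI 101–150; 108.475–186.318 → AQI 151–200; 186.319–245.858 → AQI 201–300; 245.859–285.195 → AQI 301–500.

392

SO₂ 521.38: bracket 492.61–607.13 → index 101–150; slope 49/114.52, offset 28.77.
AQI = 101 + 49/114.52·28.77 ≈ 113.31 ⇒ 113.
O₃: 0.08333 lies in 0.04372–0.09454, so I_lo=51, I_hi=100, C_lo=0.04372, C_hi=0.09454.
(100−51)/(0.09454−0.04372) × (0.08333−0.04372) + 51 = 49/0.05082 × 0.03961 + 51 ≈ 89.19 → 89.
NO₂ 93: bracket 54–100 → index 51–100; slope 49/46, offset 39.
AQI = 51 + 49/46·39 ≈ 92.54 ⇒ 93.
CO: 39.85 ∈ [37.67, 42.45] ↔ index [301, 500].
301 + (39.85−37.67)·(500−301)/(42.45−37.67) = 301 + 2.18·199/4.78 ≈ 391.76, so AQI = 392.
PM2.5: row 73.687–108.474 (AQI 101–150). (150−101)·(105.630−73.687)/(108.474−73.687) + 101 = 49·31.943/34.787 + 101 ≈ 145.99 → 146.
Sub-indices: SO₂→113, O₃→89, NO₂→93, CO→392, PM2.5→146. Overall AQI = max = 392; dominant pollutant is CO.
AQI 392: Hazardous.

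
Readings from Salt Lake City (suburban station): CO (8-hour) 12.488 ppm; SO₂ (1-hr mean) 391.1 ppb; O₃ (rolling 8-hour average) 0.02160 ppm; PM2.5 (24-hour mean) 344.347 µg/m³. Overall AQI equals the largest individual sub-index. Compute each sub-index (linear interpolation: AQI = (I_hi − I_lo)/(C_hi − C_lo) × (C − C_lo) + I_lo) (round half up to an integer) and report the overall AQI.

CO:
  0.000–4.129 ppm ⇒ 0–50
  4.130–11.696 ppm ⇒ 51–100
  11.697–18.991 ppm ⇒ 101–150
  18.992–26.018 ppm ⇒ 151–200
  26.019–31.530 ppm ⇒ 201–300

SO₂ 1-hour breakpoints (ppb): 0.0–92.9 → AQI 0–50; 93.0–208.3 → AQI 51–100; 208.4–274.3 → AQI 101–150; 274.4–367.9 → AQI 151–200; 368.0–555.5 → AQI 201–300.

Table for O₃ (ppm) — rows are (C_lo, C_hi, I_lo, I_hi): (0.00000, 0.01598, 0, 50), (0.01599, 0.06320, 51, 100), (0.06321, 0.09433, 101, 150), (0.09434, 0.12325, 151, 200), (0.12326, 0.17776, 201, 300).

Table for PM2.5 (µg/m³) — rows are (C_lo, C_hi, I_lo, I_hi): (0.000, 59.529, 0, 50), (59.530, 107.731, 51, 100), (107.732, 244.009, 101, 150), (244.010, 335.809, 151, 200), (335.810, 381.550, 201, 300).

219

CO 12.488: bracket 11.697–18.991 → index 101–150; slope 49/7.294, offset 0.791.
AQI = 101 + 49/7.294·0.791 ≈ 106.31 ⇒ 106.
SO₂: 391.1 lies in 368.0–555.5, so I_lo=201, I_hi=300, C_lo=368.0, C_hi=555.5.
(300−201)/(555.5−368.0) × (391.1−368.0) + 201 = 99/187.5 × 23.1 + 201 ≈ 213.20 → 213.
O₃: 0.02160 lies in 0.01599–0.06320, so I_lo=51, I_hi=100, C_lo=0.01599, C_hi=0.06320.
(100−51)/(0.06320−0.01599) × (0.02160−0.01599) + 51 = 49/0.04721 × 0.00561 + 51 ≈ 56.82 → 57.
PM2.5: 344.347 ∈ [335.810, 381.550] ↔ index [201, 300].
201 + (344.347−335.810)·(300−201)/(381.550−335.810) = 201 + 8.537·99/45.740 ≈ 219.48, so AQI = 219.
Sub-indices: CO→106, SO₂→213, O₃→57, PM2.5→219. Overall AQI = max = 219; dominant pollutant is PM2.5.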